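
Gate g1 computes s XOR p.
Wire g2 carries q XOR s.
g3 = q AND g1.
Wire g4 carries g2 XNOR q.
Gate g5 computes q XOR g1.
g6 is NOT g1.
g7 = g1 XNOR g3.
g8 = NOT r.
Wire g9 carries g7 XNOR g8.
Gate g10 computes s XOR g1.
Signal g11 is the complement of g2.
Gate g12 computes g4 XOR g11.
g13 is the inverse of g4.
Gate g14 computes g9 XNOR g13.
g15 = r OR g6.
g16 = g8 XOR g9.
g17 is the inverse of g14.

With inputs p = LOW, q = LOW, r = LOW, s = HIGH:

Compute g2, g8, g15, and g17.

g2 = HIGH, g8 = HIGH, g15 = LOW, g17 = HIGH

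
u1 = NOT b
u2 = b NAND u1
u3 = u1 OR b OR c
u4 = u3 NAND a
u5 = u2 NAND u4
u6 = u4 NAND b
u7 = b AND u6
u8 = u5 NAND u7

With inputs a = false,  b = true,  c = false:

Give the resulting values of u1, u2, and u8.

u1 = false, u2 = true, u8 = true

u1 = NOT b = NOT true = false
u2 = b NAND u1 = true NAND false = true
u3 = u1 OR b OR c = false OR true OR false = true
u4 = u3 NAND a = true NAND false = true
u5 = u2 NAND u4 = true NAND true = false
u6 = u4 NAND b = true NAND true = false
u7 = b AND u6 = true AND false = false
u8 = u5 NAND u7 = false NAND false = true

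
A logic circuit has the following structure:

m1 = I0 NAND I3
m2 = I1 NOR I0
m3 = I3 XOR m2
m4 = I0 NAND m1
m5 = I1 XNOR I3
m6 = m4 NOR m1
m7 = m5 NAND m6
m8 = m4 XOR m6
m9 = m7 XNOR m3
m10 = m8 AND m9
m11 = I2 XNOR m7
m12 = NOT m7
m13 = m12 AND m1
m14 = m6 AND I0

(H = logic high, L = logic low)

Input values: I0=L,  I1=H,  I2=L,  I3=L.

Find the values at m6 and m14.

m1 = I0 NAND I3 = L NAND L = H
m4 = I0 NAND m1 = L NAND H = H
m6 = m4 NOR m1 = H NOR H = L
m14 = m6 AND I0 = L AND L = L

m6 = L; m14 = L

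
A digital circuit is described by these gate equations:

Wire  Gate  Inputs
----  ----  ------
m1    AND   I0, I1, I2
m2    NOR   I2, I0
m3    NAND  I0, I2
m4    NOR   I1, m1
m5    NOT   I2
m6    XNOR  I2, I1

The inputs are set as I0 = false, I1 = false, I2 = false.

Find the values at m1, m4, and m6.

m1 = false, m4 = true, m6 = true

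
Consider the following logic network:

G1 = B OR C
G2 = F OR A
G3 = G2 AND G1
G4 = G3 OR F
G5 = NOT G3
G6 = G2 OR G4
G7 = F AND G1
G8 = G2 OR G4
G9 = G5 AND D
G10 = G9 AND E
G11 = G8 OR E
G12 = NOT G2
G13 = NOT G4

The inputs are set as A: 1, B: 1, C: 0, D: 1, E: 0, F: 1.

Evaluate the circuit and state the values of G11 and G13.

G11 = 1, G13 = 0

G1 = B OR C = 1 OR 0 = 1
G2 = F OR A = 1 OR 1 = 1
G3 = G2 AND G1 = 1 AND 1 = 1
G4 = G3 OR F = 1 OR 1 = 1
G8 = G2 OR G4 = 1 OR 1 = 1
G11 = G8 OR E = 1 OR 0 = 1
G13 = NOT G4 = NOT 1 = 0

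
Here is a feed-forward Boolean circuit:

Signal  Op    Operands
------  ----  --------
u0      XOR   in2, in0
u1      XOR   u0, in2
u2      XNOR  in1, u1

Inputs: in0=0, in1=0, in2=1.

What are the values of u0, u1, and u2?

u0 = 1, u1 = 0, u2 = 1

u0 = in2 XOR in0 = 1 XOR 0 = 1
u1 = u0 XOR in2 = 1 XOR 1 = 0
u2 = in1 XNOR u1 = 0 XNOR 0 = 1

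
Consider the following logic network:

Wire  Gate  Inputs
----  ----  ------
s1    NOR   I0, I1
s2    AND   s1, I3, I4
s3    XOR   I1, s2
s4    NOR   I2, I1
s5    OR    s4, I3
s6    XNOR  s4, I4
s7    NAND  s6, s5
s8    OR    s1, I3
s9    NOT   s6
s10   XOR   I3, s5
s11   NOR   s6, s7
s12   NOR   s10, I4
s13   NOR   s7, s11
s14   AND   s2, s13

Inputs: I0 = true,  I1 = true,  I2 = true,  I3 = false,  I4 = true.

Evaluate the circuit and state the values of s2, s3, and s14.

s1 = I0 NOR I1 = true NOR true = false
s2 = s1 AND I3 AND I4 = false AND false AND true = false
s3 = I1 XOR s2 = true XOR false = true
s4 = I2 NOR I1 = true NOR true = false
s5 = s4 OR I3 = false OR false = false
s6 = s4 XNOR I4 = false XNOR true = false
s7 = s6 NAND s5 = false NAND false = true
s11 = s6 NOR s7 = false NOR true = false
s13 = s7 NOR s11 = true NOR false = false
s14 = s2 AND s13 = false AND false = false

s2 = false; s3 = true; s14 = false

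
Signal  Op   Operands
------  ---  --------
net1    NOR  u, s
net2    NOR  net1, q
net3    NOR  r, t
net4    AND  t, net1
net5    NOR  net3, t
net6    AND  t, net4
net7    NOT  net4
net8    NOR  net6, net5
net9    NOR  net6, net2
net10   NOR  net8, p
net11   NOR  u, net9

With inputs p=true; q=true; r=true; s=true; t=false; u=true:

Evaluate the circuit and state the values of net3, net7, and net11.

net3 = false, net7 = true, net11 = false

net1 = u NOR s = true NOR true = false
net2 = net1 NOR q = false NOR true = false
net3 = r NOR t = true NOR false = false
net4 = t AND net1 = false AND false = false
net6 = t AND net4 = false AND false = false
net7 = NOT net4 = NOT false = true
net9 = net6 NOR net2 = false NOR false = true
net11 = u NOR net9 = true NOR true = false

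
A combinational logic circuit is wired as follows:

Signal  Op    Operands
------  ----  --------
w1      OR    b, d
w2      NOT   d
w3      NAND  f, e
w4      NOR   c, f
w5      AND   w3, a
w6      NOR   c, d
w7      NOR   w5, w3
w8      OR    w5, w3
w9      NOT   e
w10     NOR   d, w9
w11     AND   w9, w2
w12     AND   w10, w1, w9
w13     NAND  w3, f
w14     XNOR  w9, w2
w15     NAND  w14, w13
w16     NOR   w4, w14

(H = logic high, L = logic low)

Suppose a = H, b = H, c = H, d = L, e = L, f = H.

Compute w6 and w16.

w6 = L; w16 = L

w2 = NOT d = NOT L = H
w4 = c NOR f = H NOR H = L
w6 = c NOR d = H NOR L = L
w9 = NOT e = NOT L = H
w14 = w9 XNOR w2 = H XNOR H = H
w16 = w4 NOR w14 = L NOR H = L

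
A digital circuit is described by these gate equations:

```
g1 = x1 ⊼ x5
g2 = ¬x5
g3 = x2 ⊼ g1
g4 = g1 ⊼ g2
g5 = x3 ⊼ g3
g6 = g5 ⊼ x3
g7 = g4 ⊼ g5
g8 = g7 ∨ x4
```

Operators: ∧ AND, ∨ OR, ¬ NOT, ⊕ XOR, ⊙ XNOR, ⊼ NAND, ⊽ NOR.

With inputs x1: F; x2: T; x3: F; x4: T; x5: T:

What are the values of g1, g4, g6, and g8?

g1 = T, g4 = T, g6 = T, g8 = T

g1 = x1 NAND x5 = F NAND T = T
g2 = NOT x5 = NOT T = F
g3 = x2 NAND g1 = T NAND T = F
g4 = g1 NAND g2 = T NAND F = T
g5 = x3 NAND g3 = F NAND F = T
g6 = g5 NAND x3 = T NAND F = T
g7 = g4 NAND g5 = T NAND T = F
g8 = g7 OR x4 = F OR T = T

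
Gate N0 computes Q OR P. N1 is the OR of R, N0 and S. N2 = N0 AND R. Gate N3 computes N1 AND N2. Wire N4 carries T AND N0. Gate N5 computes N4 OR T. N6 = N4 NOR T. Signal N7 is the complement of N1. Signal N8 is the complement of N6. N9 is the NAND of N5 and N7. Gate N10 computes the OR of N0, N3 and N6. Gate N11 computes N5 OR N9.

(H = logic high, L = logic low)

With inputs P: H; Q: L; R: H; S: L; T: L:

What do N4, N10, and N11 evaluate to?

N4 = L, N10 = H, N11 = H

N0 = Q OR P = L OR H = H
N1 = R OR N0 OR S = H OR H OR L = H
N2 = N0 AND R = H AND H = H
N3 = N1 AND N2 = H AND H = H
N4 = T AND N0 = L AND H = L
N5 = N4 OR T = L OR L = L
N6 = N4 NOR T = L NOR L = H
N7 = NOT N1 = NOT H = L
N9 = N5 NAND N7 = L NAND L = H
N10 = N0 OR N3 OR N6 = H OR H OR H = H
N11 = N5 OR N9 = L OR H = H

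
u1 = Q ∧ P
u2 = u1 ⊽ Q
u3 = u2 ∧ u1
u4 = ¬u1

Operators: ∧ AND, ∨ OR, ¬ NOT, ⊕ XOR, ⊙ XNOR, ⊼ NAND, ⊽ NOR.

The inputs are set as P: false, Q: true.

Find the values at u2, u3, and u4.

u2 = false, u3 = false, u4 = true

u1 = Q AND P = true AND false = false
u2 = u1 NOR Q = false NOR true = false
u3 = u2 AND u1 = false AND false = false
u4 = NOT u1 = NOT false = true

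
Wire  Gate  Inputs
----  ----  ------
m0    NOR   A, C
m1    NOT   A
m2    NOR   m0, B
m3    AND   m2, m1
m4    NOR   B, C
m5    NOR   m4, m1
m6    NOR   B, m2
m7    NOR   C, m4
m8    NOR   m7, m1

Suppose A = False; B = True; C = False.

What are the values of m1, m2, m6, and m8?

m0 = A NOR C = False NOR False = True
m1 = NOT A = NOT False = True
m2 = m0 NOR B = True NOR True = False
m4 = B NOR C = True NOR False = False
m6 = B NOR m2 = True NOR False = False
m7 = C NOR m4 = False NOR False = True
m8 = m7 NOR m1 = True NOR True = False

m1 = True; m2 = False; m6 = False; m8 = False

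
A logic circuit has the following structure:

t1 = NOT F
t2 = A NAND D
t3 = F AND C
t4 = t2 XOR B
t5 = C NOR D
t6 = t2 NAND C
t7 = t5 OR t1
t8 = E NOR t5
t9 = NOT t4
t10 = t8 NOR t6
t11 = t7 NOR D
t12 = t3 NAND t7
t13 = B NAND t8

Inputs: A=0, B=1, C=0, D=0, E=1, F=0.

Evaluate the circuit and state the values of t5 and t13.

t5 = C NOR D = 0 NOR 0 = 1
t8 = E NOR t5 = 1 NOR 1 = 0
t13 = B NAND t8 = 1 NAND 0 = 1

t5 = 1; t13 = 1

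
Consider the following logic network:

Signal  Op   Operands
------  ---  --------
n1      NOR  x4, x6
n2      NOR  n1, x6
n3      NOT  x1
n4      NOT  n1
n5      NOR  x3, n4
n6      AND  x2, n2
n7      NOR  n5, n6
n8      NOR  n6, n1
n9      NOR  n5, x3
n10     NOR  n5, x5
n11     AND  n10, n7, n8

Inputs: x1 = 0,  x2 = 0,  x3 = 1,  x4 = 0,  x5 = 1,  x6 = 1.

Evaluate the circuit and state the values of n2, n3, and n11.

n2 = 0  n3 = 1  n11 = 0

n1 = x4 NOR x6 = 0 NOR 1 = 0
n2 = n1 NOR x6 = 0 NOR 1 = 0
n3 = NOT x1 = NOT 0 = 1
n4 = NOT n1 = NOT 0 = 1
n5 = x3 NOR n4 = 1 NOR 1 = 0
n6 = x2 AND n2 = 0 AND 0 = 0
n7 = n5 NOR n6 = 0 NOR 0 = 1
n8 = n6 NOR n1 = 0 NOR 0 = 1
n10 = n5 NOR x5 = 0 NOR 1 = 0
n11 = n10 AND n7 AND n8 = 0 AND 1 AND 1 = 0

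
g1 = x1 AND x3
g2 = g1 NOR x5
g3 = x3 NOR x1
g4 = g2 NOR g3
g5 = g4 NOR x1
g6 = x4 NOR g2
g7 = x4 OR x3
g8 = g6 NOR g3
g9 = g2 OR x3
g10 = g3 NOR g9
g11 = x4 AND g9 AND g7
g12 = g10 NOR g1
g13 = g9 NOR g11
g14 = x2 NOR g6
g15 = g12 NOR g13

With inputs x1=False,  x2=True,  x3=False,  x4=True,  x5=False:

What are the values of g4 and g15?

g4 = False, g15 = False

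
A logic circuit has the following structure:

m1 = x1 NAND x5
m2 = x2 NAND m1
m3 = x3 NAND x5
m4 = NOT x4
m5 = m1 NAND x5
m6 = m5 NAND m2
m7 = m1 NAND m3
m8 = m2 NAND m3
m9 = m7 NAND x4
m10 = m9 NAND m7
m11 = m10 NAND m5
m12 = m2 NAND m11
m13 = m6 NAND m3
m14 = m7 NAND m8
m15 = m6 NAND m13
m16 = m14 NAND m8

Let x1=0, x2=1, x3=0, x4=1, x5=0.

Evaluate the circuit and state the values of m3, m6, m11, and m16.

m1 = x1 NAND x5 = 0 NAND 0 = 1
m2 = x2 NAND m1 = 1 NAND 1 = 0
m3 = x3 NAND x5 = 0 NAND 0 = 1
m5 = m1 NAND x5 = 1 NAND 0 = 1
m6 = m5 NAND m2 = 1 NAND 0 = 1
m7 = m1 NAND m3 = 1 NAND 1 = 0
m8 = m2 NAND m3 = 0 NAND 1 = 1
m9 = m7 NAND x4 = 0 NAND 1 = 1
m10 = m9 NAND m7 = 1 NAND 0 = 1
m11 = m10 NAND m5 = 1 NAND 1 = 0
m14 = m7 NAND m8 = 0 NAND 1 = 1
m16 = m14 NAND m8 = 1 NAND 1 = 0

m3 = 1; m6 = 1; m11 = 0; m16 = 0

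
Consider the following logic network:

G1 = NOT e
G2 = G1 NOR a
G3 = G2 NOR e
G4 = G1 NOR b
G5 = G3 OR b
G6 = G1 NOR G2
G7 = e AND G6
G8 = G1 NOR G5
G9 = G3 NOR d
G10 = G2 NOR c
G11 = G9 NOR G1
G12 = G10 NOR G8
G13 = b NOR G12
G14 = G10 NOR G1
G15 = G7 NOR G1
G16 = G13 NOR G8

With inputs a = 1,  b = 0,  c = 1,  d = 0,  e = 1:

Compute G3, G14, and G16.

G3 = 0  G14 = 1  G16 = 0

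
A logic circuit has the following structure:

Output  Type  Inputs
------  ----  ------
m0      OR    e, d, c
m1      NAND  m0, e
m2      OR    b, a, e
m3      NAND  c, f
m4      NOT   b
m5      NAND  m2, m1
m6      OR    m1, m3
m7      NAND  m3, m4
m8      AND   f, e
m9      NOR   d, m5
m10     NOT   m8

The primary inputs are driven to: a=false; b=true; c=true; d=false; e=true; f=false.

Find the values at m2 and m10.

m2 = true; m10 = true

m2 = b OR a OR e = true OR false OR true = true
m8 = f AND e = false AND true = false
m10 = NOT m8 = NOT false = true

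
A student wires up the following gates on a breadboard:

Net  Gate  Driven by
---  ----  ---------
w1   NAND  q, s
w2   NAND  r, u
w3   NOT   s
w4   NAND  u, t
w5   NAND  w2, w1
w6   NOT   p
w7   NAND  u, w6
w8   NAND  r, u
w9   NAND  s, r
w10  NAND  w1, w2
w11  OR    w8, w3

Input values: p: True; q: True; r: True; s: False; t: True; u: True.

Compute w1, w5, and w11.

w1 = q NAND s = True NAND False = True
w2 = r NAND u = True NAND True = False
w3 = NOT s = NOT False = True
w5 = w2 NAND w1 = False NAND True = True
w8 = r NAND u = True NAND True = False
w11 = w8 OR w3 = False OR True = True

w1 = True, w5 = True, w11 = True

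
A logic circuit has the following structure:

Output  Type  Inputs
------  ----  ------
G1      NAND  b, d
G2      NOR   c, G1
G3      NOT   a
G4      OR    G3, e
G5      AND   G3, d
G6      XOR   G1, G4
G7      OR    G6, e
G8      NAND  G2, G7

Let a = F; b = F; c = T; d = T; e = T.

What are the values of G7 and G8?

G1 = b NAND d = F NAND T = T
G2 = c NOR G1 = T NOR T = F
G3 = NOT a = NOT F = T
G4 = G3 OR e = T OR T = T
G6 = G1 XOR G4 = T XOR T = F
G7 = G6 OR e = F OR T = T
G8 = G2 NAND G7 = F NAND T = T

G7 = T, G8 = T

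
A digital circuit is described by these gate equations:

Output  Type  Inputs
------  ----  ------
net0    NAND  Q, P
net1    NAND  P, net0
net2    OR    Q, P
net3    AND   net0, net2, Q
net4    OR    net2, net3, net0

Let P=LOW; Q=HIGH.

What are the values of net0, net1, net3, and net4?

net0 = HIGH, net1 = HIGH, net3 = HIGH, net4 = HIGH

net0 = Q NAND P = HIGH NAND LOW = HIGH
net1 = P NAND net0 = LOW NAND HIGH = HIGH
net2 = Q OR P = HIGH OR LOW = HIGH
net3 = net0 AND net2 AND Q = HIGH AND HIGH AND HIGH = HIGH
net4 = net2 OR net3 OR net0 = HIGH OR HIGH OR HIGH = HIGH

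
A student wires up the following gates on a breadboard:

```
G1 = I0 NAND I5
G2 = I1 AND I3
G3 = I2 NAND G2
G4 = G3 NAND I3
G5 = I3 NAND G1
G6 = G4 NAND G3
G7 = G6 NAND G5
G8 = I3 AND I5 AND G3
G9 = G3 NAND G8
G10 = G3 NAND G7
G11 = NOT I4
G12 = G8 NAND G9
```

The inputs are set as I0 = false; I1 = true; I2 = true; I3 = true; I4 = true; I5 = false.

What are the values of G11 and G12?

G2 = I1 AND I3 = true AND true = true
G3 = I2 NAND G2 = true NAND true = false
G8 = I3 AND I5 AND G3 = true AND false AND false = false
G9 = G3 NAND G8 = false NAND false = true
G11 = NOT I4 = NOT true = false
G12 = G8 NAND G9 = false NAND true = true

G11 = false, G12 = true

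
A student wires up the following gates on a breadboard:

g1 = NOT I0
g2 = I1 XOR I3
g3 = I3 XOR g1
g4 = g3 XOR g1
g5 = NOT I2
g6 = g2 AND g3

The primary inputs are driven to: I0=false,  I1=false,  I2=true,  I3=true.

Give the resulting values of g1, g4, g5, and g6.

g1 = true  g4 = true  g5 = false  g6 = false

g1 = NOT I0 = NOT false = true
g2 = I1 XOR I3 = false XOR true = true
g3 = I3 XOR g1 = true XOR true = false
g4 = g3 XOR g1 = false XOR true = true
g5 = NOT I2 = NOT true = false
g6 = g2 AND g3 = true AND false = false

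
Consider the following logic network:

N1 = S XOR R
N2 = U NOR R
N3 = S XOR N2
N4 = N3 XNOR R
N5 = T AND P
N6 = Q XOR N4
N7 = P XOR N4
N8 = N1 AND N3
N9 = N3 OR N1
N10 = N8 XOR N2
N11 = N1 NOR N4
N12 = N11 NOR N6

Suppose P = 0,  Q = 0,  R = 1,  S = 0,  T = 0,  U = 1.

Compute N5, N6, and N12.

N1 = S XOR R = 0 XOR 1 = 1
N2 = U NOR R = 1 NOR 1 = 0
N3 = S XOR N2 = 0 XOR 0 = 0
N4 = N3 XNOR R = 0 XNOR 1 = 0
N5 = T AND P = 0 AND 0 = 0
N6 = Q XOR N4 = 0 XOR 0 = 0
N11 = N1 NOR N4 = 1 NOR 0 = 0
N12 = N11 NOR N6 = 0 NOR 0 = 1

N5 = 0, N6 = 0, N12 = 1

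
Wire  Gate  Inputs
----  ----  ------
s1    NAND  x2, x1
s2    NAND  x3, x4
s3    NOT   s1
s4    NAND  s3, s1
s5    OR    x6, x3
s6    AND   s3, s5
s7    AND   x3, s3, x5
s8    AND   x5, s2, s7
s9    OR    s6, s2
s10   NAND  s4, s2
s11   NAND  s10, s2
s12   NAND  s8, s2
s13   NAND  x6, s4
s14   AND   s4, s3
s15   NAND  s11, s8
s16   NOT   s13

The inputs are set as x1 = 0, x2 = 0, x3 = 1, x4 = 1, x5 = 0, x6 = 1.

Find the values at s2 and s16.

s2 = 0, s16 = 1

s1 = x2 NAND x1 = 0 NAND 0 = 1
s2 = x3 NAND x4 = 1 NAND 1 = 0
s3 = NOT s1 = NOT 1 = 0
s4 = s3 NAND s1 = 0 NAND 1 = 1
s13 = x6 NAND s4 = 1 NAND 1 = 0
s16 = NOT s13 = NOT 0 = 1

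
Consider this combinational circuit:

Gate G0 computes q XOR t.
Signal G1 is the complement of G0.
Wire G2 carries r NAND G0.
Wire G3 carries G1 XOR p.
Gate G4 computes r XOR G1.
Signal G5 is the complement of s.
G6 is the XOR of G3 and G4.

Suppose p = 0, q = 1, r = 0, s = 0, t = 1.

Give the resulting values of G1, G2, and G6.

G0 = q XOR t = 1 XOR 1 = 0
G1 = NOT G0 = NOT 0 = 1
G2 = r NAND G0 = 0 NAND 0 = 1
G3 = G1 XOR p = 1 XOR 0 = 1
G4 = r XOR G1 = 0 XOR 1 = 1
G6 = G3 XOR G4 = 1 XOR 1 = 0

G1 = 1  G2 = 1  G6 = 0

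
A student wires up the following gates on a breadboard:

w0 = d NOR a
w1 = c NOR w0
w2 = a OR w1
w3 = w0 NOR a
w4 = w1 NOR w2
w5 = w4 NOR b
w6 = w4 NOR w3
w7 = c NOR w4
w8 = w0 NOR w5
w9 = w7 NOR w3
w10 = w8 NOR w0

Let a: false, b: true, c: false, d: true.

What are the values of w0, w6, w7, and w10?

w0 = false; w6 = false; w7 = true; w10 = false

w0 = d NOR a = true NOR false = false
w1 = c NOR w0 = false NOR false = true
w2 = a OR w1 = false OR true = true
w3 = w0 NOR a = false NOR false = true
w4 = w1 NOR w2 = true NOR true = false
w5 = w4 NOR b = false NOR true = false
w6 = w4 NOR w3 = false NOR true = false
w7 = c NOR w4 = false NOR false = true
w8 = w0 NOR w5 = false NOR false = true
w10 = w8 NOR w0 = true NOR false = false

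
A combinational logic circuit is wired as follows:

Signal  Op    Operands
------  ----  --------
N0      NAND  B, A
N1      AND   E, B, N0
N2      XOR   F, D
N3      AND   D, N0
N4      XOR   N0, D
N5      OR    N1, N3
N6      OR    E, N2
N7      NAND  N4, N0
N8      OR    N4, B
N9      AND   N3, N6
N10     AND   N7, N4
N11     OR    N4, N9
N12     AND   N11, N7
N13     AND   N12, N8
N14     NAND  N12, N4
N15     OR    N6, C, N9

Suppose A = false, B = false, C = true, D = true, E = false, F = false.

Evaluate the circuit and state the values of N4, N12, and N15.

N4 = false, N12 = true, N15 = true

N0 = B NAND A = false NAND false = true
N2 = F XOR D = false XOR true = true
N3 = D AND N0 = true AND true = true
N4 = N0 XOR D = true XOR true = false
N6 = E OR N2 = false OR true = true
N7 = N4 NAND N0 = false NAND true = true
N9 = N3 AND N6 = true AND true = true
N11 = N4 OR N9 = false OR true = true
N12 = N11 AND N7 = true AND true = true
N15 = N6 OR C OR N9 = true OR true OR true = true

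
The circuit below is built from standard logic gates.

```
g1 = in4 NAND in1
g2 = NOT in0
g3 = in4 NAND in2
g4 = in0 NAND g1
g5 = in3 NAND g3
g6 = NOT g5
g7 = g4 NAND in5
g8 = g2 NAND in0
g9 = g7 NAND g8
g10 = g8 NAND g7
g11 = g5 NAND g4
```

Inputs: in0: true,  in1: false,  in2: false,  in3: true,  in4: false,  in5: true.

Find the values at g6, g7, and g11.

g1 = in4 NAND in1 = false NAND false = true
g3 = in4 NAND in2 = false NAND false = true
g4 = in0 NAND g1 = true NAND true = false
g5 = in3 NAND g3 = true NAND true = false
g6 = NOT g5 = NOT false = true
g7 = g4 NAND in5 = false NAND true = true
g11 = g5 NAND g4 = false NAND false = true

g6 = true; g7 = true; g11 = true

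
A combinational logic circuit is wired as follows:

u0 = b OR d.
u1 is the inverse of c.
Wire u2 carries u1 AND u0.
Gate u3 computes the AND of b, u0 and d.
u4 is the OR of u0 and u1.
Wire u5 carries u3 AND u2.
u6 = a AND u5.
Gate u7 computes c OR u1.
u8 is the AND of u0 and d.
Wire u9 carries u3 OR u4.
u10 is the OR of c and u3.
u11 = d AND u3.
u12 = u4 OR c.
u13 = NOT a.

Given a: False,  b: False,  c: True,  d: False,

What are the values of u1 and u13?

u1 = NOT c = NOT True = False
u13 = NOT a = NOT False = True

u1 = False, u13 = True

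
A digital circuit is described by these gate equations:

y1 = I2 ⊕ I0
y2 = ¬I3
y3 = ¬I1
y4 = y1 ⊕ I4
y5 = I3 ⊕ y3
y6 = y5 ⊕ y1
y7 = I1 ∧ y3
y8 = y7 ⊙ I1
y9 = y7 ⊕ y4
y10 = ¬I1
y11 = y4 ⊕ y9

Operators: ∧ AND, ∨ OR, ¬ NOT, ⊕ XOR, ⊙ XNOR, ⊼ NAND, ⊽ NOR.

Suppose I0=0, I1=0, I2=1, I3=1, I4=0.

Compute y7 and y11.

y7 = 0, y11 = 0

y1 = I2 XOR I0 = 1 XOR 0 = 1
y3 = NOT I1 = NOT 0 = 1
y4 = y1 XOR I4 = 1 XOR 0 = 1
y7 = I1 AND y3 = 0 AND 1 = 0
y9 = y7 XOR y4 = 0 XOR 1 = 1
y11 = y4 XOR y9 = 1 XOR 1 = 0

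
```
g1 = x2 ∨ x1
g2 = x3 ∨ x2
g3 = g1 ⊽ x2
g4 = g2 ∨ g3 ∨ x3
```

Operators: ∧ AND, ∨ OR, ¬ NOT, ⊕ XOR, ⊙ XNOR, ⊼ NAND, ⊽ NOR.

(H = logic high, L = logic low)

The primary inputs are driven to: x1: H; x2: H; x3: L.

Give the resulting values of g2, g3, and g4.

g2 = H  g3 = L  g4 = H

g1 = x2 OR x1 = H OR H = H
g2 = x3 OR x2 = L OR H = H
g3 = g1 NOR x2 = H NOR H = L
g4 = g2 OR g3 OR x3 = H OR L OR L = H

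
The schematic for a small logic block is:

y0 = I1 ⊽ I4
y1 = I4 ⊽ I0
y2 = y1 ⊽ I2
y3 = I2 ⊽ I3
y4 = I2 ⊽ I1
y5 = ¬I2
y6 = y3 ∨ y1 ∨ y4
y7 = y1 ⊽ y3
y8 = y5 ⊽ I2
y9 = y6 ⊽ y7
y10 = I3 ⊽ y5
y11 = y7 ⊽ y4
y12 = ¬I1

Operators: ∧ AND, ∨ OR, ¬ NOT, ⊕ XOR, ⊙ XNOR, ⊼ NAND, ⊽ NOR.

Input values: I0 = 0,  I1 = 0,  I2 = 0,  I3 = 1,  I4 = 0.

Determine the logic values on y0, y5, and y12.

y0 = I1 NOR I4 = 0 NOR 0 = 1
y5 = NOT I2 = NOT 0 = 1
y12 = NOT I1 = NOT 0 = 1

y0 = 1, y5 = 1, y12 = 1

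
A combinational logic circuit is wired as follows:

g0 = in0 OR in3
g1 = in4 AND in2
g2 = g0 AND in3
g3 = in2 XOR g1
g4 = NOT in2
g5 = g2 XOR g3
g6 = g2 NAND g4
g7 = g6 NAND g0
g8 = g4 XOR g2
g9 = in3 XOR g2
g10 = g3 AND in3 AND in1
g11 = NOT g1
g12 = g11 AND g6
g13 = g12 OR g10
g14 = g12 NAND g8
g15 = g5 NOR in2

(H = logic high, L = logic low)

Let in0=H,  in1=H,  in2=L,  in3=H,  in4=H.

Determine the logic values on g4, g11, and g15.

g4 = H, g11 = H, g15 = L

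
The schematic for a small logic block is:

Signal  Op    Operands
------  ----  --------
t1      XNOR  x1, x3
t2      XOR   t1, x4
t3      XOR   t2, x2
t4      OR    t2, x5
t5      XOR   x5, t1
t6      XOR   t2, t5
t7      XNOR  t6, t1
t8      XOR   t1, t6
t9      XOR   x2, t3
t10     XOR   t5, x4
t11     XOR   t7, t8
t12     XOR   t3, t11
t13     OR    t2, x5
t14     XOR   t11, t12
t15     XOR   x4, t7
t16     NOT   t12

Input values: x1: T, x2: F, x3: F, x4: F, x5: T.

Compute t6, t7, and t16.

t1 = x1 XNOR x3 = T XNOR F = F
t2 = t1 XOR x4 = F XOR F = F
t3 = t2 XOR x2 = F XOR F = F
t5 = x5 XOR t1 = T XOR F = T
t6 = t2 XOR t5 = F XOR T = T
t7 = t6 XNOR t1 = T XNOR F = F
t8 = t1 XOR t6 = F XOR T = T
t11 = t7 XOR t8 = F XOR T = T
t12 = t3 XOR t11 = F XOR T = T
t16 = NOT t12 = NOT T = F

t6 = T, t7 = F, t16 = F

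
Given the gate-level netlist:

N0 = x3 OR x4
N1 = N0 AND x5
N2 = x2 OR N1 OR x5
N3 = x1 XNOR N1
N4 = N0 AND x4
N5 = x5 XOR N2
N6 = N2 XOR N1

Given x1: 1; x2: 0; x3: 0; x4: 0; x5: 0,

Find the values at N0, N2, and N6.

N0 = x3 OR x4 = 0 OR 0 = 0
N1 = N0 AND x5 = 0 AND 0 = 0
N2 = x2 OR N1 OR x5 = 0 OR 0 OR 0 = 0
N6 = N2 XOR N1 = 0 XOR 0 = 0

N0 = 0; N2 = 0; N6 = 0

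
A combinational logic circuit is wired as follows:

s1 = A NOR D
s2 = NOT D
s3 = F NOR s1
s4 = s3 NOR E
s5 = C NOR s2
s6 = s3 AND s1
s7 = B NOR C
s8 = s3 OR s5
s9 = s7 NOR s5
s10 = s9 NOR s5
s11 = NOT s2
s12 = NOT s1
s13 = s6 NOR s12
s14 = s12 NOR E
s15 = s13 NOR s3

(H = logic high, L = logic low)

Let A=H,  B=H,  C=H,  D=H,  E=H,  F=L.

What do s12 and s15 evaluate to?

s12 = H  s15 = L

s1 = A NOR D = H NOR H = L
s3 = F NOR s1 = L NOR L = H
s6 = s3 AND s1 = H AND L = L
s12 = NOT s1 = NOT L = H
s13 = s6 NOR s12 = L NOR H = L
s15 = s13 NOR s3 = L NOR H = L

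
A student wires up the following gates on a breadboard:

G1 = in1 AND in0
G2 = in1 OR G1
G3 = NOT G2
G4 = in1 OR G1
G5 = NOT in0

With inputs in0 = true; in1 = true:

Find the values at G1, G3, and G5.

G1 = in1 AND in0 = true AND true = true
G2 = in1 OR G1 = true OR true = true
G3 = NOT G2 = NOT true = false
G5 = NOT in0 = NOT true = false

G1 = true; G3 = false; G5 = false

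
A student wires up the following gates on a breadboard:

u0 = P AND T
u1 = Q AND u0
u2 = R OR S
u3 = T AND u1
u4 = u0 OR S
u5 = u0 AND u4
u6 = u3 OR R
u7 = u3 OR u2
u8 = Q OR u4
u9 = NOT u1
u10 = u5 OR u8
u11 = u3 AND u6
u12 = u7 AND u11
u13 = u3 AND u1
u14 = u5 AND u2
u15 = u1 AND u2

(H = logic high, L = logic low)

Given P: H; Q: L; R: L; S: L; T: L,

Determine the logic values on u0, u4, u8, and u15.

u0 = P AND T = H AND L = L
u1 = Q AND u0 = L AND L = L
u2 = R OR S = L OR L = L
u4 = u0 OR S = L OR L = L
u8 = Q OR u4 = L OR L = L
u15 = u1 AND u2 = L AND L = L

u0 = L  u4 = L  u8 = L  u15 = L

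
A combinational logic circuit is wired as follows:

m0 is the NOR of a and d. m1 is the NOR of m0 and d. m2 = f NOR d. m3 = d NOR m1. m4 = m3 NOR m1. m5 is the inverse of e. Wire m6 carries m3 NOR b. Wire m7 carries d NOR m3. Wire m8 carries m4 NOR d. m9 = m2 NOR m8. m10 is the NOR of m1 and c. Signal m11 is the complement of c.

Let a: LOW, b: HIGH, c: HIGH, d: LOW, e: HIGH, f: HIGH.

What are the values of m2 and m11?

m2 = f NOR d = HIGH NOR LOW = LOW
m11 = NOT c = NOT HIGH = LOW

m2 = LOW; m11 = LOW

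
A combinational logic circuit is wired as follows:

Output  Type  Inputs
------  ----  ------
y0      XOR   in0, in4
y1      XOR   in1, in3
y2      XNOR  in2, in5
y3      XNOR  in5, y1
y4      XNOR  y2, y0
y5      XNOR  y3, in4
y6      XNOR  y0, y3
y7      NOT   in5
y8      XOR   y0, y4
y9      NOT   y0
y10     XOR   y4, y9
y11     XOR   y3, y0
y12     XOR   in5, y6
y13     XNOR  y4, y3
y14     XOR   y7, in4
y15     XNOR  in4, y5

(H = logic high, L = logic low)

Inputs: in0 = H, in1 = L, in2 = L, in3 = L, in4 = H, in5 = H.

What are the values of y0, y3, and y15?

y0 = in0 XOR in4 = H XOR H = L
y1 = in1 XOR in3 = L XOR L = L
y3 = in5 XNOR y1 = H XNOR L = L
y5 = y3 XNOR in4 = L XNOR H = L
y15 = in4 XNOR y5 = H XNOR L = L

y0 = L, y3 = L, y15 = L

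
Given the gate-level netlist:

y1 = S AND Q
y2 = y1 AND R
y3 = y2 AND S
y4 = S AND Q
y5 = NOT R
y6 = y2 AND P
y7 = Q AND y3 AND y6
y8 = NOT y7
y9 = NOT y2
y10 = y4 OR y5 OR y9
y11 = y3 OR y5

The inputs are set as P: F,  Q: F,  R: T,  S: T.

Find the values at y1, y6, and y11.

y1 = S AND Q = T AND F = F
y2 = y1 AND R = F AND T = F
y3 = y2 AND S = F AND T = F
y5 = NOT R = NOT T = F
y6 = y2 AND P = F AND F = F
y11 = y3 OR y5 = F OR F = F

y1 = F, y6 = F, y11 = F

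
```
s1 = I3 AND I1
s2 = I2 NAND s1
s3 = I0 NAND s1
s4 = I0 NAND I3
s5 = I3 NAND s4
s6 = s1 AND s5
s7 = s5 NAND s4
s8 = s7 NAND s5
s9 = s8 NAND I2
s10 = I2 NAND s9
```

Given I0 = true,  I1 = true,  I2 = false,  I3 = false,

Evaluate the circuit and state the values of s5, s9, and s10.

s4 = I0 NAND I3 = true NAND false = true
s5 = I3 NAND s4 = false NAND true = true
s7 = s5 NAND s4 = true NAND true = false
s8 = s7 NAND s5 = false NAND true = true
s9 = s8 NAND I2 = true NAND false = true
s10 = I2 NAND s9 = false NAND true = true

s5 = true  s9 = true  s10 = true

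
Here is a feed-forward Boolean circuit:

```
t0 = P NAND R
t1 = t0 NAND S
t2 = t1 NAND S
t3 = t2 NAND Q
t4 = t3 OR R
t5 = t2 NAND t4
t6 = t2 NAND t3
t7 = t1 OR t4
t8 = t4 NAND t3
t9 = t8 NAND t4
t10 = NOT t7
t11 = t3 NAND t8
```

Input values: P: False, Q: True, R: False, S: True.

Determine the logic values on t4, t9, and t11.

t4 = False; t9 = True; t11 = True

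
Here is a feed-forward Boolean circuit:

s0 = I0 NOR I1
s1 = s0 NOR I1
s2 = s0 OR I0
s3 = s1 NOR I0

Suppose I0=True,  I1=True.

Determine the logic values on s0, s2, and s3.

s0 = I0 NOR I1 = True NOR True = False
s1 = s0 NOR I1 = False NOR True = False
s2 = s0 OR I0 = False OR True = True
s3 = s1 NOR I0 = False NOR True = False

s0 = False, s2 = True, s3 = False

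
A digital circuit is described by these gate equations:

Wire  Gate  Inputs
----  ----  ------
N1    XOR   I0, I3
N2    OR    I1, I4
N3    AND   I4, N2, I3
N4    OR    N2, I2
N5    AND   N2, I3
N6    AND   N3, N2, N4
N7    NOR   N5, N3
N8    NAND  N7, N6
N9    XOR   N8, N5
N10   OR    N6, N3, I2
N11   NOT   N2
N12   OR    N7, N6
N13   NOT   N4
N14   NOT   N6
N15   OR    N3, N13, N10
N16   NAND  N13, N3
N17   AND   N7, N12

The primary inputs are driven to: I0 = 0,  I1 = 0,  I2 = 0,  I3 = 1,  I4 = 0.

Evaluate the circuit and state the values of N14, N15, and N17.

N14 = 1, N15 = 1, N17 = 1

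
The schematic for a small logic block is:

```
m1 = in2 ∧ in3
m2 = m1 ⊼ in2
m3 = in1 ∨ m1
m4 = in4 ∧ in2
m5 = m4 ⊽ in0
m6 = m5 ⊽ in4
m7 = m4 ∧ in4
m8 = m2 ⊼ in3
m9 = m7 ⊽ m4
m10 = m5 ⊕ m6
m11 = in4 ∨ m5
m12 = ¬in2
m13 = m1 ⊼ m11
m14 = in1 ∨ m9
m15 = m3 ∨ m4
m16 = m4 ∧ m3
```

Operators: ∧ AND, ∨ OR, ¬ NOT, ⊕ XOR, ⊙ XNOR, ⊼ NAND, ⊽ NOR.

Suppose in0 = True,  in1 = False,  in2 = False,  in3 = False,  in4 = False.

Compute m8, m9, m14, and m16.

m8 = True  m9 = True  m14 = True  m16 = False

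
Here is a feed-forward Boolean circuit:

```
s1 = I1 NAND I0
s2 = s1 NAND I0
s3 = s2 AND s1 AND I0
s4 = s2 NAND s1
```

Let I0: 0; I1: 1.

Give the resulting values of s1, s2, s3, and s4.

s1 = 1; s2 = 1; s3 = 0; s4 = 0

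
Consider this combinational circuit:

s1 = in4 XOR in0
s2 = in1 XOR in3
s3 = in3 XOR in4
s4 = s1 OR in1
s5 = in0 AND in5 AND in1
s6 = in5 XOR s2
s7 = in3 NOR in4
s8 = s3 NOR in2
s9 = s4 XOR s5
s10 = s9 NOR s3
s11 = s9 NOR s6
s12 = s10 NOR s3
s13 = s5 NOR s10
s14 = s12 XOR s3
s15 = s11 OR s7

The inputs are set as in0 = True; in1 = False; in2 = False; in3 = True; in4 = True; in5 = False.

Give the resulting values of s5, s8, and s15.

s5 = False  s8 = True  s15 = False

s1 = in4 XOR in0 = True XOR True = False
s2 = in1 XOR in3 = False XOR True = True
s3 = in3 XOR in4 = True XOR True = False
s4 = s1 OR in1 = False OR False = False
s5 = in0 AND in5 AND in1 = True AND False AND False = False
s6 = in5 XOR s2 = False XOR True = True
s7 = in3 NOR in4 = True NOR True = False
s8 = s3 NOR in2 = False NOR False = True
s9 = s4 XOR s5 = False XOR False = False
s11 = s9 NOR s6 = False NOR True = False
s15 = s11 OR s7 = False OR False = False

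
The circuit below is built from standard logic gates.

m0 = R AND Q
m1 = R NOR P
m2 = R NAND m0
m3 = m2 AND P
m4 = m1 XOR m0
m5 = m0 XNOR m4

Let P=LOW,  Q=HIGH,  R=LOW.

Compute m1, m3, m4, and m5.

m0 = R AND Q = LOW AND HIGH = LOW
m1 = R NOR P = LOW NOR LOW = HIGH
m2 = R NAND m0 = LOW NAND LOW = HIGH
m3 = m2 AND P = HIGH AND LOW = LOW
m4 = m1 XOR m0 = HIGH XOR LOW = HIGH
m5 = m0 XNOR m4 = LOW XNOR HIGH = LOW

m1 = HIGH; m3 = LOW; m4 = HIGH; m5 = LOW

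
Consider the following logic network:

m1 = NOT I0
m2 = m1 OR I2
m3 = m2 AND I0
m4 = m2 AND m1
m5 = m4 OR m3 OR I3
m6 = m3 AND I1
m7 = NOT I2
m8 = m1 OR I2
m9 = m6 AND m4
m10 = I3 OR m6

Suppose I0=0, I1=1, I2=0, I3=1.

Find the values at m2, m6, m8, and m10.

m2 = 1, m6 = 0, m8 = 1, m10 = 1

m1 = NOT I0 = NOT 0 = 1
m2 = m1 OR I2 = 1 OR 0 = 1
m3 = m2 AND I0 = 1 AND 0 = 0
m6 = m3 AND I1 = 0 AND 1 = 0
m8 = m1 OR I2 = 1 OR 0 = 1
m10 = I3 OR m6 = 1 OR 0 = 1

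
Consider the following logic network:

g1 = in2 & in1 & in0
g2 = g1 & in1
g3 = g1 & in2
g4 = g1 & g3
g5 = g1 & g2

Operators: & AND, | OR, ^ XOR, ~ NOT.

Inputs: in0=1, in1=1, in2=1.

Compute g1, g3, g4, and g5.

g1 = 1, g3 = 1, g4 = 1, g5 = 1

g1 = in2 AND in1 AND in0 = 1 AND 1 AND 1 = 1
g2 = g1 AND in1 = 1 AND 1 = 1
g3 = g1 AND in2 = 1 AND 1 = 1
g4 = g1 AND g3 = 1 AND 1 = 1
g5 = g1 AND g2 = 1 AND 1 = 1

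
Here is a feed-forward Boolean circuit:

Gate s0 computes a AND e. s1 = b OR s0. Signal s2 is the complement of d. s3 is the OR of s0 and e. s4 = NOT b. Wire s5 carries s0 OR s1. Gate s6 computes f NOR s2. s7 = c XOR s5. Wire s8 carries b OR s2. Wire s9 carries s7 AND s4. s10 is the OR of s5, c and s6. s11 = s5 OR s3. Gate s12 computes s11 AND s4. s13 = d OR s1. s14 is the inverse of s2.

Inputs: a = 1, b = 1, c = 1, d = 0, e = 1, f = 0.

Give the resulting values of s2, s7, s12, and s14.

s0 = a AND e = 1 AND 1 = 1
s1 = b OR s0 = 1 OR 1 = 1
s2 = NOT d = NOT 0 = 1
s3 = s0 OR e = 1 OR 1 = 1
s4 = NOT b = NOT 1 = 0
s5 = s0 OR s1 = 1 OR 1 = 1
s7 = c XOR s5 = 1 XOR 1 = 0
s11 = s5 OR s3 = 1 OR 1 = 1
s12 = s11 AND s4 = 1 AND 0 = 0
s14 = NOT s2 = NOT 1 = 0

s2 = 1, s7 = 0, s12 = 0, s14 = 0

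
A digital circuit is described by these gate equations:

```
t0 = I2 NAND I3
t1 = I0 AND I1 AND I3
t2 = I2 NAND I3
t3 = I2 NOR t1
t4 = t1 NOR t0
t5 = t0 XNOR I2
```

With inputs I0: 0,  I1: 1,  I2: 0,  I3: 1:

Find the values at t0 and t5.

t0 = 1, t5 = 0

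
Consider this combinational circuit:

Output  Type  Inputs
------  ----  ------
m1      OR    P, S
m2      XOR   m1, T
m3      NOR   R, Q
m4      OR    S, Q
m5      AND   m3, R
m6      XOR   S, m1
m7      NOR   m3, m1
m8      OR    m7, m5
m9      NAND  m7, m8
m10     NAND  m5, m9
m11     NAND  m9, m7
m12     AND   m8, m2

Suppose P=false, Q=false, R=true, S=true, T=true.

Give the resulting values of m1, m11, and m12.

m1 = true  m11 = true  m12 = false

m1 = P OR S = false OR true = true
m2 = m1 XOR T = true XOR true = false
m3 = R NOR Q = true NOR false = false
m5 = m3 AND R = false AND true = false
m7 = m3 NOR m1 = false NOR true = false
m8 = m7 OR m5 = false OR false = false
m9 = m7 NAND m8 = false NAND false = true
m11 = m9 NAND m7 = true NAND false = true
m12 = m8 AND m2 = false AND false = false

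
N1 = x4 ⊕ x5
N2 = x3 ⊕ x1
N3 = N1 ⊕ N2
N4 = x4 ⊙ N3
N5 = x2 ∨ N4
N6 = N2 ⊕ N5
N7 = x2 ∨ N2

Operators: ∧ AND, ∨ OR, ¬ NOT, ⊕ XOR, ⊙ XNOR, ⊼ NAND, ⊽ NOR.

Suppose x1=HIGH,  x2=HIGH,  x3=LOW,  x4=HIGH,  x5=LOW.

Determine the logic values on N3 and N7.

N3 = LOW; N7 = HIGH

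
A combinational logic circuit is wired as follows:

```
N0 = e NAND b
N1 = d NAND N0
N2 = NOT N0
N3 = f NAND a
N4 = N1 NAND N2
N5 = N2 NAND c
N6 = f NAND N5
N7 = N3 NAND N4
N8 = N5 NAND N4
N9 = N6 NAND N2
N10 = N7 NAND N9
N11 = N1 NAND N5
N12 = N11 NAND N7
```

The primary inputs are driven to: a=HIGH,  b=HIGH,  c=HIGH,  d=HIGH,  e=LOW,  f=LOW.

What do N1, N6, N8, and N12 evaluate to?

N1 = LOW  N6 = HIGH  N8 = LOW  N12 = HIGH

N0 = e NAND b = LOW NAND HIGH = HIGH
N1 = d NAND N0 = HIGH NAND HIGH = LOW
N2 = NOT N0 = NOT HIGH = LOW
N3 = f NAND a = LOW NAND HIGH = HIGH
N4 = N1 NAND N2 = LOW NAND LOW = HIGH
N5 = N2 NAND c = LOW NAND HIGH = HIGH
N6 = f NAND N5 = LOW NAND HIGH = HIGH
N7 = N3 NAND N4 = HIGH NAND HIGH = LOW
N8 = N5 NAND N4 = HIGH NAND HIGH = LOW
N11 = N1 NAND N5 = LOW NAND HIGH = HIGH
N12 = N11 NAND N7 = HIGH NAND LOW = HIGH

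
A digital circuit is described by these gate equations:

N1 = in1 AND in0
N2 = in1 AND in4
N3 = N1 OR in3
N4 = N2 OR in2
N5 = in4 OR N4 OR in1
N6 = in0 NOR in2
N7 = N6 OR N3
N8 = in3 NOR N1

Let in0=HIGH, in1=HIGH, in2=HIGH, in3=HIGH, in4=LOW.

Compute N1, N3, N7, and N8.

N1 = in1 AND in0 = HIGH AND HIGH = HIGH
N3 = N1 OR in3 = HIGH OR HIGH = HIGH
N6 = in0 NOR in2 = HIGH NOR HIGH = LOW
N7 = N6 OR N3 = LOW OR HIGH = HIGH
N8 = in3 NOR N1 = HIGH NOR HIGH = LOW

N1 = HIGH; N3 = HIGH; N7 = HIGH; N8 = LOW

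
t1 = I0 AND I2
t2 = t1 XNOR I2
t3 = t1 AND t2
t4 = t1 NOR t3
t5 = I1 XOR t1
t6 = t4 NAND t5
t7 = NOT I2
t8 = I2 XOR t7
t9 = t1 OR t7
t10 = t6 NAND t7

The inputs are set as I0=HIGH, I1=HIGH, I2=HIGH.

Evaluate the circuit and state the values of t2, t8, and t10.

t1 = I0 AND I2 = HIGH AND HIGH = HIGH
t2 = t1 XNOR I2 = HIGH XNOR HIGH = HIGH
t3 = t1 AND t2 = HIGH AND HIGH = HIGH
t4 = t1 NOR t3 = HIGH NOR HIGH = LOW
t5 = I1 XOR t1 = HIGH XOR HIGH = LOW
t6 = t4 NAND t5 = LOW NAND LOW = HIGH
t7 = NOT I2 = NOT HIGH = LOW
t8 = I2 XOR t7 = HIGH XOR LOW = HIGH
t10 = t6 NAND t7 = HIGH NAND LOW = HIGH

t2 = HIGH, t8 = HIGH, t10 = HIGH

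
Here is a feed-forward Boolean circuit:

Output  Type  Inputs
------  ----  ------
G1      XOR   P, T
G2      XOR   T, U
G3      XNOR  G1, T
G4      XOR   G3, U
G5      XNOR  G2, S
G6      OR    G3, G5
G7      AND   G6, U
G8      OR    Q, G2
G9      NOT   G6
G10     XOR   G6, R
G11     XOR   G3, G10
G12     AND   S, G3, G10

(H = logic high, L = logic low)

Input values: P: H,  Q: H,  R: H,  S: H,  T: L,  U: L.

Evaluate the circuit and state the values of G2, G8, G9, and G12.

G1 = P XOR T = H XOR L = H
G2 = T XOR U = L XOR L = L
G3 = G1 XNOR T = H XNOR L = L
G5 = G2 XNOR S = L XNOR H = L
G6 = G3 OR G5 = L OR L = L
G8 = Q OR G2 = H OR L = H
G9 = NOT G6 = NOT L = H
G10 = G6 XOR R = L XOR H = H
G12 = S AND G3 AND G10 = H AND L AND H = L

G2 = L, G8 = H, G9 = H, G12 = L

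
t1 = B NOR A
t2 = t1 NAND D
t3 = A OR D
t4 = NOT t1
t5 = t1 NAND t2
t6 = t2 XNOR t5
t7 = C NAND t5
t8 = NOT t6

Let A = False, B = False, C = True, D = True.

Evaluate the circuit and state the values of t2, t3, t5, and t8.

t2 = False; t3 = True; t5 = True; t8 = True

t1 = B NOR A = False NOR False = True
t2 = t1 NAND D = True NAND True = False
t3 = A OR D = False OR True = True
t5 = t1 NAND t2 = True NAND False = True
t6 = t2 XNOR t5 = False XNOR True = False
t8 = NOT t6 = NOT False = True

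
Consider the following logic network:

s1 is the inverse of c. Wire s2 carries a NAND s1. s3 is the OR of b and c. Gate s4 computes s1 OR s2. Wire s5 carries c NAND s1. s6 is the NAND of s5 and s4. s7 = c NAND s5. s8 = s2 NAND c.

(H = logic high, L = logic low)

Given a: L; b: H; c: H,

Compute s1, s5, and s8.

s1 = L  s5 = H  s8 = L

s1 = NOT c = NOT H = L
s2 = a NAND s1 = L NAND L = H
s5 = c NAND s1 = H NAND L = H
s8 = s2 NAND c = H NAND H = L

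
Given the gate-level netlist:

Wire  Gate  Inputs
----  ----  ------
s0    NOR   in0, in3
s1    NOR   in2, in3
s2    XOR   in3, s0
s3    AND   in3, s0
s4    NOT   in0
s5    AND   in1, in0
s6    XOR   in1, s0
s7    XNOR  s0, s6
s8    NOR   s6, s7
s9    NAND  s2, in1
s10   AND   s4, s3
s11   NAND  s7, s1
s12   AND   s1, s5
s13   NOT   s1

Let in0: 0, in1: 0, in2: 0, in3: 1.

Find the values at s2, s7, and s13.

s0 = in0 NOR in3 = 0 NOR 1 = 0
s1 = in2 NOR in3 = 0 NOR 1 = 0
s2 = in3 XOR s0 = 1 XOR 0 = 1
s6 = in1 XOR s0 = 0 XOR 0 = 0
s7 = s0 XNOR s6 = 0 XNOR 0 = 1
s13 = NOT s1 = NOT 0 = 1

s2 = 1, s7 = 1, s13 = 1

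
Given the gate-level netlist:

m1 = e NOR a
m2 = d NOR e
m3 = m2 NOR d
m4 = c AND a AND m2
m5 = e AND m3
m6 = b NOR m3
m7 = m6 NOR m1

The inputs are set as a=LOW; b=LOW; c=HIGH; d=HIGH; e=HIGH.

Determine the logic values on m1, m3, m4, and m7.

m1 = LOW; m3 = LOW; m4 = LOW; m7 = LOW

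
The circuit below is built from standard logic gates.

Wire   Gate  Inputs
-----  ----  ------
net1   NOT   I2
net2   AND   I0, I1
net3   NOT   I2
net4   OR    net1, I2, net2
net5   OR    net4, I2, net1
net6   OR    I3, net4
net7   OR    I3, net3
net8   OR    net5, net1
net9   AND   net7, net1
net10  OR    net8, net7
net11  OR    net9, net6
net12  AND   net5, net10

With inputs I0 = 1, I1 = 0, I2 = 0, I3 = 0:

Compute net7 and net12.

net1 = NOT I2 = NOT 0 = 1
net2 = I0 AND I1 = 1 AND 0 = 0
net3 = NOT I2 = NOT 0 = 1
net4 = net1 OR I2 OR net2 = 1 OR 0 OR 0 = 1
net5 = net4 OR I2 OR net1 = 1 OR 0 OR 1 = 1
net7 = I3 OR net3 = 0 OR 1 = 1
net8 = net5 OR net1 = 1 OR 1 = 1
net10 = net8 OR net7 = 1 OR 1 = 1
net12 = net5 AND net10 = 1 AND 1 = 1

net7 = 1, net12 = 1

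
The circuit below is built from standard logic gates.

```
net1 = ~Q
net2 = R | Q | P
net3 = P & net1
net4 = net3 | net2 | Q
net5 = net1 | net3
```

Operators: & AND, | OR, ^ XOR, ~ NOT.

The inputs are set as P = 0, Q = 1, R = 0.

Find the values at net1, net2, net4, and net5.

net1 = NOT Q = NOT 1 = 0
net2 = R OR Q OR P = 0 OR 1 OR 0 = 1
net3 = P AND net1 = 0 AND 0 = 0
net4 = net3 OR net2 OR Q = 0 OR 1 OR 1 = 1
net5 = net1 OR net3 = 0 OR 0 = 0

net1 = 0; net2 = 1; net4 = 1; net5 = 0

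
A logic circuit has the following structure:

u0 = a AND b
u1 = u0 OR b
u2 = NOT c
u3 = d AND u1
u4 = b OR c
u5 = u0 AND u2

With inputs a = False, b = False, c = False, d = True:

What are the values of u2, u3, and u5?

u2 = True, u3 = False, u5 = False

u0 = a AND b = False AND False = False
u1 = u0 OR b = False OR False = False
u2 = NOT c = NOT False = True
u3 = d AND u1 = True AND False = False
u5 = u0 AND u2 = False AND True = False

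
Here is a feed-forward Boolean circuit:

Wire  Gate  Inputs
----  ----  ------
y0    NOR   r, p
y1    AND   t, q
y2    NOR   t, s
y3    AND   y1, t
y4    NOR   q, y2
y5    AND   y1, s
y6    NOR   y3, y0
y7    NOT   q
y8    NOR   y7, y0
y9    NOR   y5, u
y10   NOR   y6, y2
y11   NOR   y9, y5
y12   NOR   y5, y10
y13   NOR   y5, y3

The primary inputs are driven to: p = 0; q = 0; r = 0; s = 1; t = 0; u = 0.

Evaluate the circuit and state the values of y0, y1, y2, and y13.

y0 = r NOR p = 0 NOR 0 = 1
y1 = t AND q = 0 AND 0 = 0
y2 = t NOR s = 0 NOR 1 = 0
y3 = y1 AND t = 0 AND 0 = 0
y5 = y1 AND s = 0 AND 1 = 0
y13 = y5 NOR y3 = 0 NOR 0 = 1

y0 = 1; y1 = 0; y2 = 0; y13 = 1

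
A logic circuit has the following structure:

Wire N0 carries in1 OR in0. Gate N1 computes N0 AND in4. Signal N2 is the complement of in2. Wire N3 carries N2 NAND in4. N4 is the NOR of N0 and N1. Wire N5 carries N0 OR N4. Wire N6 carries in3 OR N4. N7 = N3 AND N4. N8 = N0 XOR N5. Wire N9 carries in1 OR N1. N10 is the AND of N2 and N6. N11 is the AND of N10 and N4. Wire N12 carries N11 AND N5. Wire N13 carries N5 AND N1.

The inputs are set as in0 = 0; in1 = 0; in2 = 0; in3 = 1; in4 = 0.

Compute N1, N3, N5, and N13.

N1 = 0, N3 = 1, N5 = 1, N13 = 0

N0 = in1 OR in0 = 0 OR 0 = 0
N1 = N0 AND in4 = 0 AND 0 = 0
N2 = NOT in2 = NOT 0 = 1
N3 = N2 NAND in4 = 1 NAND 0 = 1
N4 = N0 NOR N1 = 0 NOR 0 = 1
N5 = N0 OR N4 = 0 OR 1 = 1
N13 = N5 AND N1 = 1 AND 0 = 0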